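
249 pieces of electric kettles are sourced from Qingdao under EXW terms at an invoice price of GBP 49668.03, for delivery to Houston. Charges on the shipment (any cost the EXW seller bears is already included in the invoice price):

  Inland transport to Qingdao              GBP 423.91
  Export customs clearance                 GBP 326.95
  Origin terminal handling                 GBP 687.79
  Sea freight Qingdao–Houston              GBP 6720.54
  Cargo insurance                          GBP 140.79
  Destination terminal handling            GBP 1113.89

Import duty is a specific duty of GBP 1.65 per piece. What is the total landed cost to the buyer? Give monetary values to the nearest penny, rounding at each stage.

Total landed cost: GBP 59492.75

EXW: the seller makes goods available at their premises; the buyer bears all onward costs.
CIF value = EXW price + inland to port + export clearance + origin terminal + freight + insurance = 49668.03 + 423.91 + 326.95 + 687.79 + 6720.54 + 140.79 = 57968.01
Import duty = 249 × 1.65 = 410.85
Buyer bears: inland to port 423.91 + export clearance 326.95 + origin terminal 687.79 + freight 6720.54 + insurance 140.79 + destination terminal 1113.89 + duty 410.85 = 9824.72
Landed cost = invoice 49668.03 + 9824.72 = 59492.75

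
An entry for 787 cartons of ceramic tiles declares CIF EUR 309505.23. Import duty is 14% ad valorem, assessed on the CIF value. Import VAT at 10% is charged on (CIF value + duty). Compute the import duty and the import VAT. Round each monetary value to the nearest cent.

Import duty: EUR 43330.73; import VAT: EUR 35283.60

Import duty = 309505.23 × 14% = 43330.73
VAT base = CIF + duty = 309505.23 + 43330.73 = 352835.96
Import VAT = 352835.96 × 10% = 35283.60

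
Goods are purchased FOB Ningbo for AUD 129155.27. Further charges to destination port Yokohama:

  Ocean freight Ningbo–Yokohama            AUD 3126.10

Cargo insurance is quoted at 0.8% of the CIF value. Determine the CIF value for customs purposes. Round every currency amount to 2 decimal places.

Let C be the CIF value. C = FOB price + freight + 0.8% × C
C − 0.8% × C = 129155.27 + 3126.10
0.992 × C = 132281.37
C = 132281.37 / 0.992 = 133348.16
Insurance premium = 0.8% × 133348.16 = 1066.79

CIF value: AUD 133348.16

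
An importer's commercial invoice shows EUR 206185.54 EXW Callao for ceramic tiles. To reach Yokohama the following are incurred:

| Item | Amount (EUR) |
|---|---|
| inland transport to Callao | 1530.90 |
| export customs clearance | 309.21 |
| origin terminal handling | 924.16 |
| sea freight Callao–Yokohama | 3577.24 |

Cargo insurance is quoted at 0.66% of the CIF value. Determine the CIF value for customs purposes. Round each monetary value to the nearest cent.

Let C be the CIF value. C = EXW price + pre-shipment costs + freight + 0.66% × C
C − 0.66% × C = 206185.54 + 1530.90 + 309.21 + 924.16 + 3577.24
0.9934 × C = 212527.05
C = 212527.05 / 0.9934 = 213939.05
Insurance premium = 0.66% × 213939.05 = 1412.00

CIF value: EUR 213939.05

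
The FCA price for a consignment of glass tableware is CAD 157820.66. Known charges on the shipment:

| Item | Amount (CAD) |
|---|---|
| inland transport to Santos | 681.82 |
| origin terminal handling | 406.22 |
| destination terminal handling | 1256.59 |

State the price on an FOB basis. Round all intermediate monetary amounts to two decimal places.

Not relevant to the conversion: inland to port — on the seller under both FCA and FOB; already in the FCA price and stays in the FOB price. destination terminal — on the buyer under both terms; not part of either seller's price.
From FCA to FOB, the seller additionally bears: origin terminal.
FOB price = 157820.66 + 406.22 = 158226.88

FOB price: CAD 158226.88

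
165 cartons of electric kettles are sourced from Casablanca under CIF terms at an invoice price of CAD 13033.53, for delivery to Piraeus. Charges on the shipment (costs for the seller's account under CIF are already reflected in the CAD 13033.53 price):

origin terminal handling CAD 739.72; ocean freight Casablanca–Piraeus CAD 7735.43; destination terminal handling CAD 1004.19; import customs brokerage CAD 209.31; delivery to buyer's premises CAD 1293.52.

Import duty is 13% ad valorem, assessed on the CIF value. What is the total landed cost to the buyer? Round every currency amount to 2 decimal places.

Total landed cost: CAD 17234.91

CIF: the seller pays costs through ocean freight and marine insurance to the destination port.
Already in the invoice (seller's account under CIF): origin terminal, freight — exclude.
The CIF price already equals the CIF value: 13033.53
Import duty = 13033.53 × 13% = 1694.36
Buyer bears: destination terminal 1004.19 + brokerage 209.31 + delivery 1293.52 + duty 1694.36 = 4201.38
Landed cost = invoice 13033.53 + 4201.38 = 17234.91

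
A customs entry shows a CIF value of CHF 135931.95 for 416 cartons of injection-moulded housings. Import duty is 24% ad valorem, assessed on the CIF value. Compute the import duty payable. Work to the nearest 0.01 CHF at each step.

Import duty: CHF 32623.67

Import duty = 135931.95 × 24% = 32623.67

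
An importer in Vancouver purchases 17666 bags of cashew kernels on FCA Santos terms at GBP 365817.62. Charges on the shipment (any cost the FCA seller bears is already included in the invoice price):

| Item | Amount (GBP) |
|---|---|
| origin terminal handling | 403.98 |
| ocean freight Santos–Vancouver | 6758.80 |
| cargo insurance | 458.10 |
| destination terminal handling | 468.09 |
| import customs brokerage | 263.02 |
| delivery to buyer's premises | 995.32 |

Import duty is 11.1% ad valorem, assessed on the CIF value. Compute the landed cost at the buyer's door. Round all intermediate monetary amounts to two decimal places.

Total landed cost: GBP 416616.60

FCA: the seller delivers export-cleared goods to the carrier; the buyer bears costs from that point.
CIF value = FCA price + origin terminal + freight + insurance = 365817.62 + 403.98 + 6758.80 + 458.10 = 373438.50
Import duty = 373438.50 × 11.1% = 41451.67
Buyer bears: origin terminal 403.98 + freight 6758.80 + insurance 458.10 + destination terminal 468.09 + brokerage 263.02 + delivery 995.32 + duty 41451.67 = 50798.98
Landed cost = invoice 365817.62 + 50798.98 = 416616.60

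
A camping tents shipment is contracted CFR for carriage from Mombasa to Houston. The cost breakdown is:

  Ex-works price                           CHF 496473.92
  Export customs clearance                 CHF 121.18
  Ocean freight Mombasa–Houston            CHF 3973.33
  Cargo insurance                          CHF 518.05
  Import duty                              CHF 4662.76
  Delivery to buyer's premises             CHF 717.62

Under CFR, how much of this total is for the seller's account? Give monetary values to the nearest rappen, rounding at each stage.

CFR: the seller pays costs through ocean freight to the destination port, but not insurance.
Seller's account: goods 496473.92 + export clearance 121.18 + freight 3973.33 = 500568.43
Buyer's account: insurance 518.05 + duty 4662.76 + delivery 717.62 = 5898.43

Seller's account: CHF 500568.43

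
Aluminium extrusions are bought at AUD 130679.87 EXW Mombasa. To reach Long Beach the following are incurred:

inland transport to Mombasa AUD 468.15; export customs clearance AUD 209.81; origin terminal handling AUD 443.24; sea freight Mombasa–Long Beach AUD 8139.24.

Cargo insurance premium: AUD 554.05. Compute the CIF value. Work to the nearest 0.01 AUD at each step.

CIF = EXW price + pre-shipment costs + freight + insurance
CIF = 130679.87 + 468.15 + 209.81 + 443.24 + 8139.24 + 554.05 = 140494.36

CIF value: AUD 140494.36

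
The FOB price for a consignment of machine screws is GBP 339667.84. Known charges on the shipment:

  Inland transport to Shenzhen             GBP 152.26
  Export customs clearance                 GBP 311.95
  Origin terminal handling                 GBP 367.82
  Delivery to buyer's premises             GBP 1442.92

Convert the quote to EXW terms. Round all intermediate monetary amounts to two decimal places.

Not relevant to the conversion: delivery — on the buyer under both terms; not part of either seller's price.
From FOB to EXW, the seller no longer bears: inland to port, export clearance, origin terminal.
EXW price = 339667.84 − 152.26 − 311.95 − 367.82 = 338835.81

EXW price: GBP 338835.81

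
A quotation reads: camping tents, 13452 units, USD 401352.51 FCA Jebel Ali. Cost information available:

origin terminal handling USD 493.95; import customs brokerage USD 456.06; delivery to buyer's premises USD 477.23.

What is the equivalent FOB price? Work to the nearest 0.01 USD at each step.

FOB price: USD 401846.46

Not relevant to the conversion: brokerage, delivery — on the buyer under both terms; not part of either seller's price.
From FCA to FOB, the seller additionally bears: origin terminal.
FOB price = 401352.51 + 493.95 = 401846.46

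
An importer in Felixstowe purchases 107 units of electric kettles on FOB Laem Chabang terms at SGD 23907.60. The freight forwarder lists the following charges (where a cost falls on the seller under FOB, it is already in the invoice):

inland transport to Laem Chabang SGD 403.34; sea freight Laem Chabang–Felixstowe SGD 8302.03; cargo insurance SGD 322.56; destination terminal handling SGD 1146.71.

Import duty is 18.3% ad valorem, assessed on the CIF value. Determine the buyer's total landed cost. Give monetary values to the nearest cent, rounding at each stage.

Total landed cost: SGD 39632.29

FOB: the seller bears costs until goods are on board at the origin port; the buyer bears freight, insurance and all costs thereafter.
Already in the invoice (seller's account under FOB): inland to port — exclude.
CIF value = FOB price + freight + insurance = 23907.60 + 8302.03 + 322.56 = 32532.19
Import duty = 32532.19 × 18.3% = 5953.39
Buyer bears: freight 8302.03 + insurance 322.56 + destination terminal 1146.71 + duty 5953.39 = 15724.69
Landed cost = invoice 23907.60 + 15724.69 = 39632.29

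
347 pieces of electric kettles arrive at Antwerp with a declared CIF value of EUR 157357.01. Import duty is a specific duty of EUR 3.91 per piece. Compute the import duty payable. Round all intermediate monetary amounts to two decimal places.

Import duty = 347 × 3.91 = 1356.77

Import duty: EUR 1356.77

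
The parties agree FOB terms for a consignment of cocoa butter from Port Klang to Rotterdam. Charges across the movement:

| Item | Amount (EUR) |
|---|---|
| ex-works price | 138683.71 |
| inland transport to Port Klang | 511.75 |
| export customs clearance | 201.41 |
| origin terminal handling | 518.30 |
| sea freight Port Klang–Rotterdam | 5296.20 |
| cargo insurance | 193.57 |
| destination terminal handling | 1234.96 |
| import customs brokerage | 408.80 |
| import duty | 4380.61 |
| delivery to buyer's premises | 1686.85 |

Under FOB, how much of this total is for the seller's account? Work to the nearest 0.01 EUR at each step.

FOB: the seller bears costs until goods are on board at the origin port; the buyer bears freight, insurance and all costs thereafter.
Seller's account: goods 138683.71 + inland to port 511.75 + export clearance 201.41 + origin terminal 518.30 = 139915.17
Buyer's account: freight 5296.20 + insurance 193.57 + destination terminal 1234.96 + brokerage 408.80 + duty 4380.61 + delivery 1686.85 = 13200.99

Seller's account: EUR 139915.17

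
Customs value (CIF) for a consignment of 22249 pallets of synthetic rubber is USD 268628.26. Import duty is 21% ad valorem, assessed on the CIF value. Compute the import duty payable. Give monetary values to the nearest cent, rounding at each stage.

Import duty = 268628.26 × 21% = 56411.93

Import duty: USD 56411.93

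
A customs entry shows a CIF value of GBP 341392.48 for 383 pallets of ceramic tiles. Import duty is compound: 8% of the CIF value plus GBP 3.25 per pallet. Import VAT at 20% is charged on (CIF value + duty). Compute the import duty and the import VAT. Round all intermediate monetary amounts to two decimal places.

Import duty: GBP 28556.15; import VAT: GBP 73989.73

Ad valorem component: 341392.48 × 8% = 27311.40
Specific component: 383 × 3.25 = 1244.75
Import duty = 27311.40 + 1244.75 = 28556.15
VAT base = CIF + duty = 341392.48 + 28556.15 = 369948.63
Import VAT = 369948.63 × 20% = 73989.73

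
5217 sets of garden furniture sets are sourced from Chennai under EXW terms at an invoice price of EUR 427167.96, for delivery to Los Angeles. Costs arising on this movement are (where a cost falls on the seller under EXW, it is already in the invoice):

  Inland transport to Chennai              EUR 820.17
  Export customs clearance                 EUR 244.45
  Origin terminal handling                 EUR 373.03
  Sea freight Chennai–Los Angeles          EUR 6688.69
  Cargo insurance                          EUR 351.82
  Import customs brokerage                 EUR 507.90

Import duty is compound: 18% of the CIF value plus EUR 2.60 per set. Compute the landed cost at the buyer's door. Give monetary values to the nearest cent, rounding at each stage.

Total landed cost: EUR 528134.52

EXW: the seller makes goods available at their premises; the buyer bears all onward costs.
CIF value = EXW price + inland to port + export clearance + origin terminal + freight + insurance = 427167.96 + 820.17 + 244.45 + 373.03 + 6688.69 + 351.82 = 435646.12
Ad valorem component: 435646.12 × 18% = 78416.30
Specific component: 5217 × 2.60 = 13564.20
Import duty = 78416.30 + 13564.20 = 91980.50
Buyer bears: inland to port 820.17 + export clearance 244.45 + origin terminal 373.03 + freight 6688.69 + insurance 351.82 + brokerage 507.90 + duty 91980.50 = 100966.56
Landed cost = invoice 427167.96 + 100966.56 = 528134.52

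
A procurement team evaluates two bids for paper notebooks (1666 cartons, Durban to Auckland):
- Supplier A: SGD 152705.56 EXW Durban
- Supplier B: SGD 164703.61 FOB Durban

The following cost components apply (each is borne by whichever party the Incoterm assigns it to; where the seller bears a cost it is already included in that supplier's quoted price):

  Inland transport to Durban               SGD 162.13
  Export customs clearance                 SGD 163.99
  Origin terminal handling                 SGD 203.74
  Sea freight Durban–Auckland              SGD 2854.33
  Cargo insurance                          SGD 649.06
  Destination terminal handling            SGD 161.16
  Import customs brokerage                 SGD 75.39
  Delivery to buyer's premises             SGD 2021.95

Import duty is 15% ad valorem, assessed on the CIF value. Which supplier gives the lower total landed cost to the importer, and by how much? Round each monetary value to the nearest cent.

Supplier A (EXW):
CIF value = EXW price + inland to port + export clearance + origin terminal + freight + insurance = 152705.56 + 162.13 + 163.99 + 203.74 + 2854.33 + 649.06 = 156738.81
Import duty = 156738.81 × 15% = 23510.82
Buyer bears (A): 162.13 + 163.99 + 203.74 + 2854.33 + 649.06 + 161.16 + 75.39 + 2021.95 = 6291.75
Landed cost (A) = invoice 152705.56 + 6291.75 + duty 23510.82 = 182508.13
Supplier B (FOB):
CIF value = FOB price + freight + insurance = 164703.61 + 2854.33 + 649.06 = 168207.00
Import duty = 168207.00 × 15% = 25231.05
Buyer bears (B): 2854.33 + 649.06 + 161.16 + 75.39 + 2021.95 = 5761.89
Landed cost (B) = invoice 164703.61 + 5761.89 + duty 25231.05 = 195696.55
Difference = |182508.13 − 195696.55| = 13188.42

Supplier A is cheaper by SGD 13188.42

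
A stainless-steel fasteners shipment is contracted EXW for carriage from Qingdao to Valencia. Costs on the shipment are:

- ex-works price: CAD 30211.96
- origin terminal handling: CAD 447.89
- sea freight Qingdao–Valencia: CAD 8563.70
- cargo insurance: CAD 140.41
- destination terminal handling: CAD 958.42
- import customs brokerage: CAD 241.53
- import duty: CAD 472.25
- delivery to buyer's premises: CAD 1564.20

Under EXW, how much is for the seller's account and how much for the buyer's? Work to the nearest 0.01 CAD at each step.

Seller: CAD 30211.96; buyer: CAD 12388.40

EXW: the seller makes goods available at their premises; the buyer bears all onward costs.
Seller's account: goods 30211.96 = 30211.96
Buyer's account: origin terminal 447.89 + freight 8563.70 + insurance 140.41 + destination terminal 958.42 + brokerage 241.53 + duty 472.25 + delivery 1564.20 = 12388.40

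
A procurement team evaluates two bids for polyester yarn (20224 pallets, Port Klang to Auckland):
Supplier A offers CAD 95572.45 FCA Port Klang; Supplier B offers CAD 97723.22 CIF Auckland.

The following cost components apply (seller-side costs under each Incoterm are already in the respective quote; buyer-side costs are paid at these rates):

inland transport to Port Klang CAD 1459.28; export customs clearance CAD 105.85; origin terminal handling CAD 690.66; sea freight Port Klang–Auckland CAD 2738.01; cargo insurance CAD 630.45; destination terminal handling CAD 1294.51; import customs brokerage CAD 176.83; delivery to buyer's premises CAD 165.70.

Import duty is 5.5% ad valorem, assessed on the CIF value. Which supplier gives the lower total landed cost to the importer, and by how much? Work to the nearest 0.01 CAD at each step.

Supplier B is cheaper by CAD 2013.31

Supplier A (FCA):
CIF value = FCA price + origin terminal + freight + insurance = 95572.45 + 690.66 + 2738.01 + 630.45 = 99631.57
Import duty = 99631.57 × 5.5% = 5479.74
Buyer bears (A): 690.66 + 2738.01 + 630.45 + 1294.51 + 176.83 + 165.70 = 5696.16
Landed cost (A) = invoice 95572.45 + 5696.16 + duty 5479.74 = 106748.35
Supplier B (CIF):
The CIF price already equals the CIF value: 97723.22
Import duty = 97723.22 × 5.5% = 5374.78
Buyer bears (B): 1294.51 + 176.83 + 165.70 = 1637.04
Landed cost (B) = invoice 97723.22 + 1637.04 + duty 5374.78 = 104735.04
Difference = |106748.35 − 104735.04| = 2013.31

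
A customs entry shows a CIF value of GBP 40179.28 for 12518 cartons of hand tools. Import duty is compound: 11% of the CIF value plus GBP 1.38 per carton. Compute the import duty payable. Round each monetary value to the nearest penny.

Import duty: GBP 21694.56

Ad valorem component: 40179.28 × 11% = 4419.72
Specific component: 12518 × 1.38 = 17274.84
Import duty = 4419.72 + 17274.84 = 21694.56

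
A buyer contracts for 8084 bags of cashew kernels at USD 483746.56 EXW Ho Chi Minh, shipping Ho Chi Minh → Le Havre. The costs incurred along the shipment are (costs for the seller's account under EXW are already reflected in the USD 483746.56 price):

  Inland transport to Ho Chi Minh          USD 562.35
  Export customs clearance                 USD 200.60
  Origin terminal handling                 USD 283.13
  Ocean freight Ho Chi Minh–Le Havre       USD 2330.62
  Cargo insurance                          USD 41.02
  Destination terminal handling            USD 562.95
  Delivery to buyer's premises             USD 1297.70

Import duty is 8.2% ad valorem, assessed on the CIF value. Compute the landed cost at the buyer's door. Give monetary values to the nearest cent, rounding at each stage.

Total landed cost: USD 528972.40

EXW: the seller makes goods available at their premises; the buyer bears all onward costs.
CIF value = EXW price + inland to port + export clearance + origin terminal + freight + insurance = 483746.56 + 562.35 + 200.60 + 283.13 + 2330.62 + 41.02 = 487164.28
Import duty = 487164.28 × 8.2% = 39947.47
Buyer bears: inland to port 562.35 + export clearance 200.60 + origin terminal 283.13 + freight 2330.62 + insurance 41.02 + destination terminal 562.95 + delivery 1297.70 + duty 39947.47 = 45225.84
Landed cost = invoice 483746.56 + 45225.84 = 528972.40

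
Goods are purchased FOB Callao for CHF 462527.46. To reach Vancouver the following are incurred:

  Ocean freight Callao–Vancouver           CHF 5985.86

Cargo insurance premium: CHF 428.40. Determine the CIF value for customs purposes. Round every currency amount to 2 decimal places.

CIF = FOB price + freight + insurance
CIF = 462527.46 + 5985.86 + 428.40 = 468941.72

CIF value: CHF 468941.72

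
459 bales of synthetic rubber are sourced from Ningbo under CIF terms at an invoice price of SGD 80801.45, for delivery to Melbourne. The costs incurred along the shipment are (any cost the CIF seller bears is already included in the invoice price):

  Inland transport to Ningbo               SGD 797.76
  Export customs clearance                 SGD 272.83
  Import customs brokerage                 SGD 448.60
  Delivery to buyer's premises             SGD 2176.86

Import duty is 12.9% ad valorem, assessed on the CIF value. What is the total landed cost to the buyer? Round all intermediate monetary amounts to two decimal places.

CIF: the seller pays costs through ocean freight and marine insurance to the destination port.
Already in the invoice (seller's account under CIF): inland to port, export clearance — exclude.
The CIF price already equals the CIF value: 80801.45
Import duty = 80801.45 × 12.9% = 10423.39
Buyer bears: brokerage 448.60 + delivery 2176.86 + duty 10423.39 = 13048.85
Landed cost = invoice 80801.45 + 13048.85 = 93850.30

Total landed cost: SGD 93850.30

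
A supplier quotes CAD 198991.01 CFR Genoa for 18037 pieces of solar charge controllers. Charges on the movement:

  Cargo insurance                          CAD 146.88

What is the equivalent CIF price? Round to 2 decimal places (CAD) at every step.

From CFR to CIF, the seller additionally bears: insurance.
CIF price = 198991.01 + 146.88 = 199137.89

CIF price: CAD 199137.89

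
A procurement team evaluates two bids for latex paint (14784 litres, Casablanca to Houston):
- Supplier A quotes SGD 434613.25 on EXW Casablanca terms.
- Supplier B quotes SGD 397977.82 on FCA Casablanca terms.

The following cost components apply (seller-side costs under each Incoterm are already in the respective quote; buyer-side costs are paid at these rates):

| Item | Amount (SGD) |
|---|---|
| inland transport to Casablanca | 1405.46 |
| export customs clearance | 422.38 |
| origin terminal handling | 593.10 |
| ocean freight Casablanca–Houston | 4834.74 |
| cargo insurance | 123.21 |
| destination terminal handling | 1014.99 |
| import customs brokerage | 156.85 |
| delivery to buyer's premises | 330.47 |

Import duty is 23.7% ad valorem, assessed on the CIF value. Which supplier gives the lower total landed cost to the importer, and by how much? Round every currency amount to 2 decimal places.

Supplier A (EXW):
CIF value = EXW price + inland to port + export clearance + origin terminal + freight + insurance = 434613.25 + 1405.46 + 422.38 + 593.10 + 4834.74 + 123.21 = 441992.14
Import duty = 441992.14 × 23.7% = 104752.14
Buyer bears (A): 1405.46 + 422.38 + 593.10 + 4834.74 + 123.21 + 1014.99 + 156.85 + 330.47 = 8881.20
Landed cost (A) = invoice 434613.25 + 8881.20 + duty 104752.14 = 548246.59
Supplier B (FCA):
CIF value = FCA price + origin terminal + freight + insurance = 397977.82 + 593.10 + 4834.74 + 123.21 = 403528.87
Import duty = 403528.87 × 23.7% = 95636.34
Buyer bears (B): 593.10 + 4834.74 + 123.21 + 1014.99 + 156.85 + 330.47 = 7053.36
Landed cost (B) = invoice 397977.82 + 7053.36 + duty 95636.34 = 500667.52
Difference = |548246.59 − 500667.52| = 47579.07

Supplier B is cheaper by SGD 47579.07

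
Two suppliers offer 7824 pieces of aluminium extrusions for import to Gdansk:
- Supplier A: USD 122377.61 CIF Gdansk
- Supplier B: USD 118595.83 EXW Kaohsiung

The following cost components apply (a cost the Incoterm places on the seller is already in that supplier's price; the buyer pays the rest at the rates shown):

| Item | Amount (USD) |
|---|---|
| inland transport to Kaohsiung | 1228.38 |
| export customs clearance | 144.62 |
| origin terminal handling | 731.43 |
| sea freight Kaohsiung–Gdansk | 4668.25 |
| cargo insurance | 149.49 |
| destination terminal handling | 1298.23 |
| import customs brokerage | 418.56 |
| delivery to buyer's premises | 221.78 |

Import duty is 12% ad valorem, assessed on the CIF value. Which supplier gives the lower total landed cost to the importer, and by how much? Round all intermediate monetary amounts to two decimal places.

Supplier A (CIF):
The CIF price already equals the CIF value: 122377.61
Import duty = 122377.61 × 12% = 14685.31
Buyer bears (A): 1298.23 + 418.56 + 221.78 = 1938.57
Landed cost (A) = invoice 122377.61 + 1938.57 + duty 14685.31 = 139001.49
Supplier B (EXW):
CIF value = EXW price + inland to port + export clearance + origin terminal + freight + insurance = 118595.83 + 1228.38 + 144.62 + 731.43 + 4668.25 + 149.49 = 125518.00
Import duty = 125518.00 × 12% = 15062.16
Buyer bears (B): 1228.38 + 144.62 + 731.43 + 4668.25 + 149.49 + 1298.23 + 418.56 + 221.78 = 8860.74
Landed cost (B) = invoice 118595.83 + 8860.74 + duty 15062.16 = 142518.73
Difference = |139001.49 − 142518.73| = 3517.24

Supplier A is cheaper by USD 3517.24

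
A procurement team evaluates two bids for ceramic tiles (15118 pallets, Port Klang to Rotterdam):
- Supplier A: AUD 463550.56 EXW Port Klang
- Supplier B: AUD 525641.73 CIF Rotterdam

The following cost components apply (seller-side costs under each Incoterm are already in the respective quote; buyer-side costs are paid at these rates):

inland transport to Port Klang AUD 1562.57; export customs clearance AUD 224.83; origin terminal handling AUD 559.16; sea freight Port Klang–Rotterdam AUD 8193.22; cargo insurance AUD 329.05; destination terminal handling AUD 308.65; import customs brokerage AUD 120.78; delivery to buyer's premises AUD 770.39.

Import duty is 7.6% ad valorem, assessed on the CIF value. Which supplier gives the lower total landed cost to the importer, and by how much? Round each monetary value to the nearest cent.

Supplier A is cheaper by AUD 55115.24

Supplier A (EXW):
CIF value = EXW price + inland to port + export clearance + origin terminal + freight + insurance = 463550.56 + 1562.57 + 224.83 + 559.16 + 8193.22 + 329.05 = 474419.39
Import duty = 474419.39 × 7.6% = 36055.87
Buyer bears (A): 1562.57 + 224.83 + 559.16 + 8193.22 + 329.05 + 308.65 + 120.78 + 770.39 = 12068.65
Landed cost (A) = invoice 463550.56 + 12068.65 + duty 36055.87 = 511675.08
Supplier B (CIF):
The CIF price already equals the CIF value: 525641.73
Import duty = 525641.73 × 7.6% = 39948.77
Buyer bears (B): 308.65 + 120.78 + 770.39 = 1199.82
Landed cost (B) = invoice 525641.73 + 1199.82 + duty 39948.77 = 566790.32
Difference = |511675.08 − 566790.32| = 55115.24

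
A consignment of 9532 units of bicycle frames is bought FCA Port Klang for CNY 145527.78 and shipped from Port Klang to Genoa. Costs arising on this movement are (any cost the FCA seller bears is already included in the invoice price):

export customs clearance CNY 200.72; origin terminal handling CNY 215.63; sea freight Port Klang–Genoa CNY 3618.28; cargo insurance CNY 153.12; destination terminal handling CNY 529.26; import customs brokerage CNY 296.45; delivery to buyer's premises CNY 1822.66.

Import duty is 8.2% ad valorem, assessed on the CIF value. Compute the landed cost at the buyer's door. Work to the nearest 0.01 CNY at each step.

FCA: the seller delivers export-cleared goods to the carrier; the buyer bears costs from that point.
Already in the invoice (seller's account under FCA): export clearance — exclude.
CIF value = FCA price + origin terminal + freight + insurance = 145527.78 + 215.63 + 3618.28 + 153.12 = 149514.81
Import duty = 149514.81 × 8.2% = 12260.21
Buyer bears: origin terminal 215.63 + freight 3618.28 + insurance 153.12 + destination terminal 529.26 + brokerage 296.45 + delivery 1822.66 + duty 12260.21 = 18895.61
Landed cost = invoice 145527.78 + 18895.61 = 164423.39

Total landed cost: CNY 164423.39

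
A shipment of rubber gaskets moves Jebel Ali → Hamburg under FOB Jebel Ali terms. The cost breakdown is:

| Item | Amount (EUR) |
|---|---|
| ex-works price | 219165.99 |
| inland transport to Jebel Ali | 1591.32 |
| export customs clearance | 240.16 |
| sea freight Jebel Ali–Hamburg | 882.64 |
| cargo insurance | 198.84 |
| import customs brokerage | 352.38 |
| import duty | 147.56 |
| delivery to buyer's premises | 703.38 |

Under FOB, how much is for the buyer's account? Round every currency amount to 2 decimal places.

Buyer's account: EUR 2284.80

FOB: the seller bears costs until goods are on board at the origin port; the buyer bears freight, insurance and all costs thereafter.
Seller's account: goods 219165.99 + inland to port 1591.32 + export clearance 240.16 = 220997.47
Buyer's account: freight 882.64 + insurance 198.84 + brokerage 352.38 + duty 147.56 + delivery 703.38 = 2284.80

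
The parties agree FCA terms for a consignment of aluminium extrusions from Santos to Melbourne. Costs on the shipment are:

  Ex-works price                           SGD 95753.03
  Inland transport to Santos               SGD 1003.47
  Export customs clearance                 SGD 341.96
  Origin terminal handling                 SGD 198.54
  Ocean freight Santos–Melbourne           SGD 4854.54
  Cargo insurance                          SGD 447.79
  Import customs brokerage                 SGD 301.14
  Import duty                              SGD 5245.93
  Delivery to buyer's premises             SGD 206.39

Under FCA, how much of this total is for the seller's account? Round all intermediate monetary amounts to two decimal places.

FCA: the seller delivers export-cleared goods to the carrier; the buyer bears costs from that point.
Seller's account: goods 95753.03 + inland to port 1003.47 + export clearance 341.96 = 97098.46
Buyer's account: origin terminal 198.54 + freight 4854.54 + insurance 447.79 + brokerage 301.14 + duty 5245.93 + delivery 206.39 = 11254.33

Seller's account: SGD 97098.46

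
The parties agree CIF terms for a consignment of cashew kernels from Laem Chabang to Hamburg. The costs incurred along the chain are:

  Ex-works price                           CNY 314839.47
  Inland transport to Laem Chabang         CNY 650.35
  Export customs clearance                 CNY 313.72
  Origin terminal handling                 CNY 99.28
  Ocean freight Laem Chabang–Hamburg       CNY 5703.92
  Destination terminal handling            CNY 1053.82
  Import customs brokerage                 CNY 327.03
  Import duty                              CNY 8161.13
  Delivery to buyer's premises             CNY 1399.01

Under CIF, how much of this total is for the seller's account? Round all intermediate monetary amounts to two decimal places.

Seller's account: CNY 321606.74

CIF: the seller pays costs through ocean freight and marine insurance to the destination port.
Seller's account: goods 314839.47 + inland to port 650.35 + export clearance 313.72 + origin terminal 99.28 + freight 5703.92 = 321606.74
Buyer's account: destination terminal 1053.82 + brokerage 327.03 + duty 8161.13 + delivery 1399.01 = 10940.99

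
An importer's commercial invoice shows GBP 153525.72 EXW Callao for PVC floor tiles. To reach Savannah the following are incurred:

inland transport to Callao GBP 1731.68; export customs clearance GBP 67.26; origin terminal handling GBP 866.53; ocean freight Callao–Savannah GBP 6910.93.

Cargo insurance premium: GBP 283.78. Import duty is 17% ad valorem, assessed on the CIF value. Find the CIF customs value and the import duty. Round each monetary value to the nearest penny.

CIF value: GBP 163385.90; import duty: GBP 27775.60

CIF = EXW price + pre-shipment costs + freight + insurance
CIF = 153525.72 + 1731.68 + 67.26 + 866.53 + 6910.93 + 283.78 = 163385.90
Import duty = 163385.90 × 17% = 27775.60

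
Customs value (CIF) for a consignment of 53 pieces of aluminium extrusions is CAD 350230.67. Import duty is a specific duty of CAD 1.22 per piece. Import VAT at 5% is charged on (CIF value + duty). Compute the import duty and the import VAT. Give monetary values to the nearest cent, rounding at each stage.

Import duty: CAD 64.66; import VAT: CAD 17514.77

Import duty = 53 × 1.22 = 64.66
VAT base = CIF + duty = 350230.67 + 64.66 = 350295.33
Import VAT = 350295.33 × 5% = 17514.77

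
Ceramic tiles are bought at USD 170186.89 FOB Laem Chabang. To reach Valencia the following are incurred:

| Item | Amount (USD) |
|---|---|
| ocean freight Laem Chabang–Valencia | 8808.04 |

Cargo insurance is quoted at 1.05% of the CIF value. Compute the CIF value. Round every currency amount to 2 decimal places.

Let C be the CIF value. C = FOB price + freight + 1.05% × C
C − 1.05% × C = 170186.89 + 8808.04
0.9895 × C = 178994.93
C = 178994.93 / 0.9895 = 180894.32
Insurance premium = 1.05% × 180894.32 = 1899.39

CIF value: USD 180894.32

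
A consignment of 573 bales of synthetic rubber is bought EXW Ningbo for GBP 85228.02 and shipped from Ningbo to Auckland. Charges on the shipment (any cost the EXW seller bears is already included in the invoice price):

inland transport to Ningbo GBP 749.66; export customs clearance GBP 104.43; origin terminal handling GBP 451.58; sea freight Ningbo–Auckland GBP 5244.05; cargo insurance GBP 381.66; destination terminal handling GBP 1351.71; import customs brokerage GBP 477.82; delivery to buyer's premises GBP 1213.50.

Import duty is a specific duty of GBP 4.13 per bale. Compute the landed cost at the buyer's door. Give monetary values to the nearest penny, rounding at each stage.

Total landed cost: GBP 97568.92

EXW: the seller makes goods available at their premises; the buyer bears all onward costs.
CIF value = EXW price + inland to port + export clearance + origin terminal + freight + insurance = 85228.02 + 749.66 + 104.43 + 451.58 + 5244.05 + 381.66 = 92159.40
Import duty = 573 × 4.13 = 2366.49
Buyer bears: inland to port 749.66 + export clearance 104.43 + origin terminal 451.58 + freight 5244.05 + insurance 381.66 + destination terminal 1351.71 + brokerage 477.82 + delivery 1213.50 + duty 2366.49 = 12340.90
Landed cost = invoice 85228.02 + 12340.90 = 97568.92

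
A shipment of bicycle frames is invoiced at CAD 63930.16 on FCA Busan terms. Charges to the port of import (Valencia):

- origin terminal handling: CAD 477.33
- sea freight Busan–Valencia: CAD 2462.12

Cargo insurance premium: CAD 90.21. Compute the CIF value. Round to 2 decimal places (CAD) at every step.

CIF = FCA price + pre-shipment costs + freight + insurance
CIF = 63930.16 + 477.33 + 2462.12 + 90.21 = 66959.82

CIF value: CAD 66959.82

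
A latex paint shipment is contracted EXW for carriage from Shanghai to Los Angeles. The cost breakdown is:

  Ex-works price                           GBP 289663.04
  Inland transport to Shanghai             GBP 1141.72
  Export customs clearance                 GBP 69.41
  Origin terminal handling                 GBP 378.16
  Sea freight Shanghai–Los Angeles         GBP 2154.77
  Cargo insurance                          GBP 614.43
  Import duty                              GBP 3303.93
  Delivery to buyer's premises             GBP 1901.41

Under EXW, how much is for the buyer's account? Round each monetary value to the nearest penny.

EXW: the seller makes goods available at their premises; the buyer bears all onward costs.
Seller's account: goods 289663.04 = 289663.04
Buyer's account: inland to port 1141.72 + export clearance 69.41 + origin terminal 378.16 + freight 2154.77 + insurance 614.43 + duty 3303.93 + delivery 1901.41 = 9563.83

Buyer's account: GBP 9563.83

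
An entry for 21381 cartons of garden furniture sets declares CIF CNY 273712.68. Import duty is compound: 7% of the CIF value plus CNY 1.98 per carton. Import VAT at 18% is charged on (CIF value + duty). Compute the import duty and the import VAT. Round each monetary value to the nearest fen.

Import duty: CNY 61494.27; import VAT: CNY 60337.25

Ad valorem component: 273712.68 × 7% = 19159.89
Specific component: 21381 × 1.98 = 42334.38
Import duty = 19159.89 + 42334.38 = 61494.27
VAT base = CIF + duty = 273712.68 + 61494.27 = 335206.95
Import VAT = 335206.95 × 18% = 60337.25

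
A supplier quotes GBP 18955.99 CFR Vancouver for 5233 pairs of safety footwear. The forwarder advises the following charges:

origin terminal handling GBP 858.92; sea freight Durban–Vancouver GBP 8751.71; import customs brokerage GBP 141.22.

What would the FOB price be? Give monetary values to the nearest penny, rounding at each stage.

Not relevant to the conversion: origin terminal — on the seller under both CFR and FOB; already in the CFR price and stays in the FOB price. brokerage — on the buyer under both terms; not part of either seller's price.
From CFR to FOB, the seller no longer bears: freight.
FOB price = 18955.99 − 8751.71 = 10204.28

FOB price: GBP 10204.28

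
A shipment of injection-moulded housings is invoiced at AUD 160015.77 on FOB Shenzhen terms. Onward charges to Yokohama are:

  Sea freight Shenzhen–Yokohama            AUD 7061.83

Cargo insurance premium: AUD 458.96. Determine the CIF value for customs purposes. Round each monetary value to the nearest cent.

CIF value: AUD 167536.56

CIF = FOB price + freight + insurance
CIF = 160015.77 + 7061.83 + 458.96 = 167536.56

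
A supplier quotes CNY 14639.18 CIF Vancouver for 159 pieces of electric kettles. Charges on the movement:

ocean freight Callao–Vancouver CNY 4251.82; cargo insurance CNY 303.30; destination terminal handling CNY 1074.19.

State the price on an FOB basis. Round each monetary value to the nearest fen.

Not relevant to the conversion: destination terminal — on the buyer under both terms; not part of either seller's price.
From CIF to FOB, the seller no longer bears: freight, insurance.
FOB price = 14639.18 − 4251.82 − 303.30 = 10084.06

FOB price: CNY 10084.06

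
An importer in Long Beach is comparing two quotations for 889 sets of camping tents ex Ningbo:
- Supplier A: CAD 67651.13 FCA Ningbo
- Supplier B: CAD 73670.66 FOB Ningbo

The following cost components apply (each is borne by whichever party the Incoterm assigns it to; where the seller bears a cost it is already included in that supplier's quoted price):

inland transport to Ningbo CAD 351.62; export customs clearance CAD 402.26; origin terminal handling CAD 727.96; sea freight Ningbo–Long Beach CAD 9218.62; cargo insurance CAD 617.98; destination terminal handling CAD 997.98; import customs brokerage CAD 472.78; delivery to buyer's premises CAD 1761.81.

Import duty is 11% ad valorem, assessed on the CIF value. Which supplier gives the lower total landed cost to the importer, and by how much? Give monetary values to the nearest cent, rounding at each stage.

Supplier A is cheaper by CAD 5873.64

Supplier A (FCA):
CIF value = FCA price + origin terminal + freight + insurance = 67651.13 + 727.96 + 9218.62 + 617.98 = 78215.69
Import duty = 78215.69 × 11% = 8603.73
Buyer bears (A): 727.96 + 9218.62 + 617.98 + 997.98 + 472.78 + 1761.81 = 13797.13
Landed cost (A) = invoice 67651.13 + 13797.13 + duty 8603.73 = 90051.99
Supplier B (FOB):
CIF value = FOB price + freight + insurance = 73670.66 + 9218.62 + 617.98 = 83507.26
Import duty = 83507.26 × 11% = 9185.80
Buyer bears (B): 9218.62 + 617.98 + 997.98 + 472.78 + 1761.81 = 13069.17
Landed cost (B) = invoice 73670.66 + 13069.17 + duty 9185.80 = 95925.63
Difference = |90051.99 − 95925.63| = 5873.64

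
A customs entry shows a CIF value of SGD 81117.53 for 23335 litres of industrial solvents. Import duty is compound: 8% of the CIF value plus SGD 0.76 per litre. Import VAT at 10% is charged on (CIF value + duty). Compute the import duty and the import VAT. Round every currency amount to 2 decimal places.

Ad valorem component: 81117.53 × 8% = 6489.40
Specific component: 23335 × 0.76 = 17734.60
Import duty = 6489.40 + 17734.60 = 24224.00
VAT base = CIF + duty = 81117.53 + 24224.00 = 105341.53
Import VAT = 105341.53 × 10% = 10534.15

Import duty: SGD 24224.00; import VAT: SGD 10534.15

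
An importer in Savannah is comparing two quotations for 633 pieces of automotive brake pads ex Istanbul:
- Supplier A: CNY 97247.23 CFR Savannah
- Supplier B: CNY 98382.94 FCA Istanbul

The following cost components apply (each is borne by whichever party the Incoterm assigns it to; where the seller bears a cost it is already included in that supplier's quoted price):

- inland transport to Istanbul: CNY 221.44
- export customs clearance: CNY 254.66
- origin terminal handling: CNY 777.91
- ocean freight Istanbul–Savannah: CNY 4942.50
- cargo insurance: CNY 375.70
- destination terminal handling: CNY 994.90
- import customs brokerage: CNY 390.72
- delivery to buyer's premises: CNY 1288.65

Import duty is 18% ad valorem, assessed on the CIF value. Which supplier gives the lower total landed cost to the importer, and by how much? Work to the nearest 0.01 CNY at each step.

Supplier A is cheaper by CNY 8090.22

Supplier A (CFR):
CIF value = CFR price + insurance = 97247.23 + 375.70 = 97622.93
Import duty = 97622.93 × 18% = 17572.13
Buyer bears (A): 375.70 + 994.90 + 390.72 + 1288.65 = 3049.97
Landed cost (A) = invoice 97247.23 + 3049.97 + duty 17572.13 = 117869.33
Supplier B (FCA):
CIF value = FCA price + origin terminal + freight + insurance = 98382.94 + 777.91 + 4942.50 + 375.70 = 104479.05
Import duty = 104479.05 × 18% = 18806.23
Buyer bears (B): 777.91 + 4942.50 + 375.70 + 994.90 + 390.72 + 1288.65 = 8770.38
Landed cost (B) = invoice 98382.94 + 8770.38 + duty 18806.23 = 125959.55
Difference = |117869.33 − 125959.55| = 8090.22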